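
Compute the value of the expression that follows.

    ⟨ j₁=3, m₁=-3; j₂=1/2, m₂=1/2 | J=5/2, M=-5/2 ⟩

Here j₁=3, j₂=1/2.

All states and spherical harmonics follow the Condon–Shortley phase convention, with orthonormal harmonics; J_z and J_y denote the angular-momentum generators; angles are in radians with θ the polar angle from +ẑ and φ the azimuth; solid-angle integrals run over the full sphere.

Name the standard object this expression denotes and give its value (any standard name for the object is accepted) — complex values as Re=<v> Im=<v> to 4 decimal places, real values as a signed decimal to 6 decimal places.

This is a Clebsch–Gordan (vector-coupling) coefficient.
√[6·1!5!0!/7! · 0!6!1!0!0!5!] = √(86400/7)
  +(−1)^1/∏(1,0,5,0,0,0)! = -1/120  (running -1/120)
⟨..|..⟩ = √(86400/7)·(-1/120) = -0.925820

Clebsch–Gordan coefficient, −√(6/7) ≈ -0.925820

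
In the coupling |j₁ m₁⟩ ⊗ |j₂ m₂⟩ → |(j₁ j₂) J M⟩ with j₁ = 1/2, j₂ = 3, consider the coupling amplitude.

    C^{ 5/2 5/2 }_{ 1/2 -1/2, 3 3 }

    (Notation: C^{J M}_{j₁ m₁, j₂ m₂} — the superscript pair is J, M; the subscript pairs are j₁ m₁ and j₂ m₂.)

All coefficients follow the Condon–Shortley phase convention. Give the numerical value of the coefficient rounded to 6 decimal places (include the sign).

-0.925820

√[6·1!0!5!/7! · 0!1!6!0!5!0!] = √(86400/7)
  +(−1)^1/∏(1,0,0,5,0,0)! = -1/120  (running -1/120)
⟨..|..⟩ = √(86400/7)·(-1/120) = -0.925820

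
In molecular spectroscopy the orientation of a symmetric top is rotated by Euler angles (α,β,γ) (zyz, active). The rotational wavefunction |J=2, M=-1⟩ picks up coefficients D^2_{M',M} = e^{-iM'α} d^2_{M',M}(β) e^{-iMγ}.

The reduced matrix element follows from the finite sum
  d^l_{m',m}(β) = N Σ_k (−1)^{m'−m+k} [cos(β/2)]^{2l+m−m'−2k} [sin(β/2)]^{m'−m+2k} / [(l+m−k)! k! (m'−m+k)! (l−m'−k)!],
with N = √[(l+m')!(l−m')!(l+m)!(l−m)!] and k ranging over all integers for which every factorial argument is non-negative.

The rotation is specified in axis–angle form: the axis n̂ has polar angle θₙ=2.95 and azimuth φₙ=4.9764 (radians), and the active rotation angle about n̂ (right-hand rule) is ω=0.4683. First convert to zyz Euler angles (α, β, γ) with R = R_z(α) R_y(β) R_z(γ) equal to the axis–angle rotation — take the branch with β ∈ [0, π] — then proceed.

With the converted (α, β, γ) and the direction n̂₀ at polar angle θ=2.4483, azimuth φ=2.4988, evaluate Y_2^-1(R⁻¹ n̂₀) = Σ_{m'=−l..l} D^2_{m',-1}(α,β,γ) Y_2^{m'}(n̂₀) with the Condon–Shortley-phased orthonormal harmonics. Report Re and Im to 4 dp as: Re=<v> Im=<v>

Re=0.3830 Im=0.0474

Axis–angle → zyz. n̂ = (sinθₙcosφₙ, sinθₙsinφₙ, cosθₙ) = (+0.049692, -0.183825, -0.981702), ω = 0.4683.
R = I cosω + sinω [n̂]ₓ + (1−cosω) n̂n̂ᵀ gives
  R = [+0.892603, +0.442127, -0.088225; -0.444094, +0.895975, -0.003000; +0.077721, +0.041858, +0.996096]
β = atan2(√(R₁₃²+R₂₃²), R₃₃) = 0.088391; α = atan2(R₂₃, R₁₃) mod 2π = 3.175587; γ = atan2(R₃₂, −R₃₁) mod 2π = 2.647565
Need the full column D^2_{m',-1} for m'=−2..2 at α=3.1756, β=0.0884, γ=2.6476.
cos(β/2)=0.999024, sin(β/2)=0.044181
d^2_{-2,-1}: single k=1 term ⇒ +0.088104;  D = -0.080228+0.036410i
d^2_{-1,-1}: k∈[0..1] ⇒ +0.996100 -0.005844 = +0.990255;  D = +0.887306-0.439651i
d^2_{0,-1}: k∈[0..1] ⇒ -0.107905 +0.000211 = -0.107694;  D = +0.094817-0.051066i
d^2_{1,-1}: k∈[0..1] ⇒ +0.005844 -0.000004 = +0.005841;  D = +0.005045-0.002943i
d^2_{2,-1}: single k=0 term ⇒ -0.000172;  D = +0.000146-0.000092i
Y_2^{m'}(θ=2.4483,φ=2.4988) and Σ D·Y over m':
  (-0.0802+0.0364i)·(+0.0444+0.1514i)  (+0.8873-0.4397i)·(+0.3040+0.2276i)  (+0.0948-0.0511i)·(+0.2444+0.0000i)  (+0.0050-0.0029i)·(-0.3040+0.2276i)  (+0.0001-0.0001i)·(+0.0444-0.1514i)
Y_2^-1(R⁻¹ n̂) = +0.383000+0.047352i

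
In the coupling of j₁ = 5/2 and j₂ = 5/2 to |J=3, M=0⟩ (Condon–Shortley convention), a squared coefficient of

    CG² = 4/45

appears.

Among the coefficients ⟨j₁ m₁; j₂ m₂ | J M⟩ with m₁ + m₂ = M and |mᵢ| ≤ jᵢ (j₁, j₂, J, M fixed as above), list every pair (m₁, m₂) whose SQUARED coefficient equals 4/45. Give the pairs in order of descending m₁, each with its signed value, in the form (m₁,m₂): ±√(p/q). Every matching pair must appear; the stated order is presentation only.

(1/2,-1/2): −√(4/45); (-1/2,1/2): −√(4/45)

Admissible pairs with m₁+m₂ = M = 0: (-5/2,5/2), (-3/2,3/2), (-1/2,1/2), (1/2,-1/2), (3/2,-3/2), (5/2,-5/2)
  (m₁,m₂)=(5/2,-5/2): CG² = 5/36, CG = +√(5/36)
  (m₁,m₂)=(3/2,-3/2): CG² = 49/180, CG = +√(49/180)
  (m₁,m₂)=(1/2,-1/2): CG² = 4/45, CG = −√(4/45)   ← matches the target
  (m₁,m₂)=(-1/2,1/2): CG² = 4/45, CG = −√(4/45)   ← matches the target
  (m₁,m₂)=(-3/2,3/2): CG² = 49/180, CG = +√(49/180)
  (m₁,m₂)=(-5/2,5/2): CG² = 5/36, CG = +√(5/36)
Pairs with CG² = 4/45: (1/2,-1/2): −√(4/45); (-1/2,1/2): −√(4/45)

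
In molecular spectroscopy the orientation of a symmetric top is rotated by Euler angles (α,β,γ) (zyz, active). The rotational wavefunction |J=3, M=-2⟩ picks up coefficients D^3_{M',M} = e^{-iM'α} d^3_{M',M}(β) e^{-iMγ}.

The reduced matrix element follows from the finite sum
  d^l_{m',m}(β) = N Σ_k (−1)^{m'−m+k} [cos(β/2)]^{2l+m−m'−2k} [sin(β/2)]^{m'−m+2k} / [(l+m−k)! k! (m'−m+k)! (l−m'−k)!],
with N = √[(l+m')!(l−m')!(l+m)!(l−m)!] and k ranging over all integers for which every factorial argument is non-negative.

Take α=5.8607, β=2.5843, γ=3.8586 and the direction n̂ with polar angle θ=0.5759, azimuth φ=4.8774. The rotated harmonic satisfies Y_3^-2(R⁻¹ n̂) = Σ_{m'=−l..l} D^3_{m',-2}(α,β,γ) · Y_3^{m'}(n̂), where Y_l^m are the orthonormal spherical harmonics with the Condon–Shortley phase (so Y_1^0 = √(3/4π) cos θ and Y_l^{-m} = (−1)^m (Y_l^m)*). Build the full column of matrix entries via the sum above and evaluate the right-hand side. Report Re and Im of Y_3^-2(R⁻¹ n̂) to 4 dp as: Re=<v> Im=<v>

Need the full column D^3_{m',-2} for m'=−3..3 at α=5.8607, β=2.5843, γ=3.8586.
cos(β/2)=0.275054, sin(β/2)=0.961429
d^3_{-3,-2}: single k=1 term ⇒ +0.003708;  D = +0.003656+0.000615i
d^3_{-2,-2}: k∈[0..1] ⇒ +0.000433 -0.026453 = -0.026020;  D = -0.021635-0.014456i
d^3_{-1,-2}: k∈[0..1] ⇒ -0.004786 +0.116960 = +0.112174;  D = +0.059515+0.095083i
d^3_{0,-2}: k∈[0..1] ⇒ +0.028978 -0.354051 = -0.325073;  D = -0.044326-0.322037i
d^3_{1,-2}: k∈[0..1] ⇒ -0.116960 +0.714503 = +0.597543;  D = -0.168407+0.573321i
d^3_{2,-2}: k∈[0..1] ⇒ +0.323203 -0.789773 = -0.466570;  D = +0.303485-0.354379i
d^3_{3,-2}: single k=0 term ⇒ -0.553452;  D = +0.500707-0.235798i
Y_3^{m'}(θ=0.5759,φ=4.8774) and Σ D·Y over m':
  (+0.0037+0.0006i)·(-0.0320-0.0593i)  (-0.0216-0.0145i)·(-0.2405+0.0824i)  (+0.0595+0.0951i)·(+0.0728+0.4370i)  (-0.0443-0.3220i)·(+0.1618+0.0000i)  (-0.1684+0.5733i)·(-0.0728+0.4370i)  (+0.3035-0.3544i)·(-0.2405-0.0824i)  (+0.5007-0.2358i)·(+0.0320-0.0593i)
Y_3^-2(R⁻¹ n̂) = -0.376496-0.110065i

Re=-0.3765 Im=-0.1101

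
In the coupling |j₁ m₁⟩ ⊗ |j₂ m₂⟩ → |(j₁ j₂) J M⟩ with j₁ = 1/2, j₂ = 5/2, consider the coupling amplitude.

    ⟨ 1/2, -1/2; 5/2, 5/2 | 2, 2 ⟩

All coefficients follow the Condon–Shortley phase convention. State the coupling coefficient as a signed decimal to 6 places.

√[5·1!0!4!/6! · 0!1!5!0!4!0!] = √(480)
  +(−1)^1/∏(1,0,0,4,0,0)! = -1/24  (running -1/24)
⟨..|..⟩ = √(480)·(-1/24) = -0.912871

-0.912871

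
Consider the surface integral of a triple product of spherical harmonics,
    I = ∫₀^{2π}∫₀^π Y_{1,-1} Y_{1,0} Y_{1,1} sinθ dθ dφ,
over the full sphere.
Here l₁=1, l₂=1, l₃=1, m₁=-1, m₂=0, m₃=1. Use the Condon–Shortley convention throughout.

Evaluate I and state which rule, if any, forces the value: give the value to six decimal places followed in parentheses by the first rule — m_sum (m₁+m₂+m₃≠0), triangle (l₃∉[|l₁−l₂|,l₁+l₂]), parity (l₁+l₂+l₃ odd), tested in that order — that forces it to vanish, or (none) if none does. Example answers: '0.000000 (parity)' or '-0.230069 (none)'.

0.000000 (parity)

L=3 odd ⇒ parity kills the (l;000) factor ⇒ I = 0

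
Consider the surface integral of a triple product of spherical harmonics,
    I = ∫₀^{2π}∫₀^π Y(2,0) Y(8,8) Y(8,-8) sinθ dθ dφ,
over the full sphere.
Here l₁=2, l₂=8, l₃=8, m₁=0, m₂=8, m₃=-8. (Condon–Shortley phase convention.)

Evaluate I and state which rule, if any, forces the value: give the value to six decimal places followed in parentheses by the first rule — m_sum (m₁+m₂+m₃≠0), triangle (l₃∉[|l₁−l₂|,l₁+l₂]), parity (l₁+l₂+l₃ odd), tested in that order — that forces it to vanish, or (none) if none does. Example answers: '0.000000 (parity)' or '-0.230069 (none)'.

Rules hold: Σm=0, L=18 even, 6≤8≤10.
N = 5·17·17 = 1445
Δ = 2!·2!·14!/19! = 1/348840
Racah Σ t=0..2: t=0:+1/116121600 t=1:−1/25401600 t=2:+1/116121600 = -1/45158400
⇒ 3j(2 8 8; 0 0 0)² = 24/1615, sgn -1
Racah Σ t=2..2: t=2:+1/348713164800 = 1/348713164800
⇒ 3j(2 8 8; 0 8 -8)² = 40/969, sgn +1
4πI² = N·(3j₀)²·(3jₘ)² = 320/361
I = -1·√(0.886427/4π) = -0.26559290
No selection rule forces the value: the integral is nonzero (none).

-0.265593 (none)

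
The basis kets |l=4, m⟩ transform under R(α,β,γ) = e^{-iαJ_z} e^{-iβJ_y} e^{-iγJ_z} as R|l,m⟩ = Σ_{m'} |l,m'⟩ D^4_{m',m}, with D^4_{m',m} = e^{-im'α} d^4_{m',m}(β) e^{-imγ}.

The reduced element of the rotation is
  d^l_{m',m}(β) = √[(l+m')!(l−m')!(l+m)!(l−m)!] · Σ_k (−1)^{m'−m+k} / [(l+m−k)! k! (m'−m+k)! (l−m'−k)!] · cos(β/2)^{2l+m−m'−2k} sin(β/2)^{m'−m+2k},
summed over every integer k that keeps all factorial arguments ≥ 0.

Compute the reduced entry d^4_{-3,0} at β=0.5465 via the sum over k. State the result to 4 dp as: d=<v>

d=0.1774

d^4_{-3,0}(β=0.5465) via the finite sum:
Half-angle: c=0.962899, s=0.269862. N=√(1·5040·24·24)=1703.830978
k∈{3,4} keeps every argument non-negative
  k=3: (−1)^0·1703.8310/(144)·0.9629^5·0.2699^3 = +0.192484
  k=4: (−1)^1·1703.8310/(144)·0.9629^3·0.2699^5 = -0.015119
d^4_{-3,0}(0.5465) = +0.192484 -0.015119 = +0.177365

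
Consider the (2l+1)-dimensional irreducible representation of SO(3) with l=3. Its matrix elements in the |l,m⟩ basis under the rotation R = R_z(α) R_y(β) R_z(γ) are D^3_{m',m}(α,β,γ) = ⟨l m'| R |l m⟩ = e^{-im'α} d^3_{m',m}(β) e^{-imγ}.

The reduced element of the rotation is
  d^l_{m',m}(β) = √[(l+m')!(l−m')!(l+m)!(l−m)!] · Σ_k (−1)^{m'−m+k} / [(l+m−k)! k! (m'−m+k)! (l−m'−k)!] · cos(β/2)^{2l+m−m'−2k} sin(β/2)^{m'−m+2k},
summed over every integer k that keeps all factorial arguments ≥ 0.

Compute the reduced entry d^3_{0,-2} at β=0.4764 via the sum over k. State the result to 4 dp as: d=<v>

d=0.2559

d^3_{0,-2}(β=0.4764) via the finite sum:
Half-angle: c=0.971764, s=0.235954. N=√(6·6·1·120)=65.726707
k∈{0,1} keeps every argument non-negative
  k=0: (−1)^2·65.7267/(12)·0.9718^4·0.2360^2 = +0.271931
  k=1: (−1)^3·65.7267/(12)·0.9718^2·0.2360^4 = -0.016032
d^3_{0,-2}(0.4764) = +0.271931 -0.016032 = +0.255899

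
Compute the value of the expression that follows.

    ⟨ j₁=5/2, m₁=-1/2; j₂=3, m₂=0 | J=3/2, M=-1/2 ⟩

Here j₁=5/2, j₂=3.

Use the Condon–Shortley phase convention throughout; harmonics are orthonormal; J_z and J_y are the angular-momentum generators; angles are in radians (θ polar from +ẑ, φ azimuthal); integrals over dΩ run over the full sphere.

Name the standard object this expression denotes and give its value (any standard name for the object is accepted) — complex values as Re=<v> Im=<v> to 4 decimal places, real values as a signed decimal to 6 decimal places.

Clebsch–Gordan coefficient, +√(4/35) ≈ +0.338062

This is a Clebsch–Gordan (vector-coupling) coefficient.
j₁+j₂−J=4  J+j₁−j₂=1  J−j₁+j₂=2  j₁+j₂+J+1=8
(j₁±m₁, j₂±m₂, J±M) = (2,3,3,3,1,2)
P² = 144/35
sum k=2..3:
  [2] +1/4 = 1/4
  [3] −1/12 = -1/12
S = 1/6
C² = P²·S² = 4/35 ; C = +0.338062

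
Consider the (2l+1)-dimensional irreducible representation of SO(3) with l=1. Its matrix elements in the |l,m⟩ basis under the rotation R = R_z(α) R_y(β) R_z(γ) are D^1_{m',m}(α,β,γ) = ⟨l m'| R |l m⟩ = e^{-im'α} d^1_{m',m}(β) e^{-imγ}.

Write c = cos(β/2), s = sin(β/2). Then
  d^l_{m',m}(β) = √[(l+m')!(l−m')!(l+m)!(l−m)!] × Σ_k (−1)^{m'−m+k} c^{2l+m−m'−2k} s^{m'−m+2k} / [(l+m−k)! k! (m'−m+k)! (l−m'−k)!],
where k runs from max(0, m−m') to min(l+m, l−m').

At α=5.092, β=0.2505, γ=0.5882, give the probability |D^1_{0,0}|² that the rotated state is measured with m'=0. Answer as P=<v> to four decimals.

D^1_{0,0}(5.0920,0.2505,0.5882) = e^{-i·0·5.0920}·d^1_{0,0}(0.2505)·e^{-i·0·0.5882}. Compute d first:
With c≡cos(β/2)=0.992166 and s≡sin(β/2)=0.124923, N=[1·1·1·1]^{1/2}=1.000000
k∈{0,1} keeps every argument non-negative
  k=0: (−1)^0·1.0000/(1)·0.9922^2·0.1249^0 = +0.984394
  k=1: (−1)^1·1.0000/(1)·0.9922^0·0.1249^2 = -0.015606
d^1_{0,0}(0.2505) = +0.984394 -0.015606 = +0.968789
|D^1_{0,0}|² = |d^1_{0,0}(β)|² = (+0.968789)² = 0.938551 (the z-rotation phases have unit modulus)

P=0.9386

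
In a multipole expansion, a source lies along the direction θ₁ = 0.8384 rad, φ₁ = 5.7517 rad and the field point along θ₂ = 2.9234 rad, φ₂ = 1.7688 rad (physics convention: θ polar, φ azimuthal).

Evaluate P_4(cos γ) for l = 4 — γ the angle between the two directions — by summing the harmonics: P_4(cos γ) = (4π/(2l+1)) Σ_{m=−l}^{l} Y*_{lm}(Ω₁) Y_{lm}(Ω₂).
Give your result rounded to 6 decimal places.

Term-by-term m-sum for l=4 (normalisation 4π/9 = 1.396263):
  m=-4: Y*=-0.07130 - 0.11497j  Y=0.00068 - 0.00069j  product -0.00013 - 0.00003j
  m=-3: Y*=-0.00814 - 0.34399j  Y=-0.00694 - 0.01027j  product -0.00348 + 0.00247j
  m=-2: Y*=0.19155 - 0.34419j  Y=-0.08203 + 0.03430j  product -0.00391 + 0.03480j
  m=-1: Y*=0.02630 - 0.01546j  Y=0.07222 + 0.35995j  product 0.00746 + 0.00835j
  m=+0: Y*=-0.36142 + 0.00000j  Y=0.65614 + 0.00000j  product -0.23714 + 0.00000j
  m=+1: Y*=-0.02630 - 0.01546j  Y=-0.07222 + 0.35995j  product 0.00746 - 0.00835j
  m=+2: Y*=0.19155 + 0.34419j  Y=-0.08203 - 0.03430j  product -0.00391 - 0.03480j
  m=+3: Y*=0.00814 - 0.34399j  Y=0.00694 - 0.01027j  product -0.00348 - 0.00247j
  m=+4: Y*=-0.07130 + 0.11497j  Y=0.00068 + 0.00069j  product -0.00013 + 0.00003j
Accumulated sum -0.23724 - 0.00000j; after 4π/(2l+1) scaling, -0.33125 - 0.00000j ⇒ P_4 = -0.331253

-0.331253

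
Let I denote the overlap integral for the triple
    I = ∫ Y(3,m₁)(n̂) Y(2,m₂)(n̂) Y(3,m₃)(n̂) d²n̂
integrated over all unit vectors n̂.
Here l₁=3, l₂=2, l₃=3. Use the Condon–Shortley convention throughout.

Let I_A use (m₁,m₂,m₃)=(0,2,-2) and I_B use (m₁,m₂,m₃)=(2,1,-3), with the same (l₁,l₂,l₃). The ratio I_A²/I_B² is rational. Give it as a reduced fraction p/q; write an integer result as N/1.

4/5

Shared (l₁,l₂,l₃)=(3,2,3): N and (l;000)² cancel in I_A²/I_B².
A: Δ = 2!·4!·2!/9! = 1/3780; Racah Σ t=2..2: t=2:+1/24 = 1/24; ⇒ 3j(3 2 3; 0 2 -2)² = 1/21, sgn -1
B: Δ = 2!·4!·2!/9! = 1/3780; Racah Σ t=1..1: t=1:−1/48 = -1/48; ⇒ 3j(3 2 3; 2 1 -3)² = 5/84, sgn -1
I_A²/I_B² = (1/21)/(5/84) = 4/5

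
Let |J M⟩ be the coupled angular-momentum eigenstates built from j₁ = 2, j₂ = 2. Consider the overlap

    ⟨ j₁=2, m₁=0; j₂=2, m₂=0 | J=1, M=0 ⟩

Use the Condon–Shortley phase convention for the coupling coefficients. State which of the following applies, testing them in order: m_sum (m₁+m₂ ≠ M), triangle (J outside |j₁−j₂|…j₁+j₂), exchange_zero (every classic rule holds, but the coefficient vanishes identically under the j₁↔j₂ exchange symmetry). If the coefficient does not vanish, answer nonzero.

exchange_zero

m-sum: m₁+m₂ = 0+0 = 0, M = 0  ✓
triangle: |j₁−j₂| = 0 ≤ J = 1 ≤ j₁+j₂ = 4  ✓
exchange: j₁=j₂ and m₁=m₂, and (−1)^(j₁+j₂−J) = (−1)^3 = −1 forces ⟨j₁m₁;j₂m₂|JM⟩ = −⟨j₂m₂;j₁m₁|JM⟩ = −⟨j₁m₁;j₂m₂|JM⟩ ⇒ the coefficient vanishes identically
Racah sum check: Σ_k collapses to 0 ⇒ CG = 0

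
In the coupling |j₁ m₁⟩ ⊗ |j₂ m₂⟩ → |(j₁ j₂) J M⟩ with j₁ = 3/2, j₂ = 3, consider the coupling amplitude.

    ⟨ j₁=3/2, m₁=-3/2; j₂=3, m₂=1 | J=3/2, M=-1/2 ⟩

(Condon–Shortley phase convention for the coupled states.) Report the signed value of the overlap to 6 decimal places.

triangle: 3!*0!*3!/7! = 36/5040
(j±m)!: 0!*3!*4!*2!*1!*2! = 576
prefactor² = (2J+1)*Δ*N² = 576/35
  k=3: −1/(3!*0!*0!*1!*0!*2!) = -1/12
Σ = -1/12  ⇒  CG² = 576/35*(-1/12)² = 4/35
CG = −√(4/35) = -0.338062

-0.338062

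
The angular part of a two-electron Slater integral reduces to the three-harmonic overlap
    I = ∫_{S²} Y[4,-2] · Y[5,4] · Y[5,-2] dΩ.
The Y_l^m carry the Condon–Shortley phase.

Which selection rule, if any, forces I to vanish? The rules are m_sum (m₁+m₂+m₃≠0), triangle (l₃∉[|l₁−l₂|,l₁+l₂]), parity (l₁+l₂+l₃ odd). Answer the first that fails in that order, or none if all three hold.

none

azimuthal sum: -2 + 4 − 2 = 0  ✓
1 ≤ 5 ≤ 9 (triangle on l)  ✓
L = 4 + 5 + 5 = 14 (even)  ✓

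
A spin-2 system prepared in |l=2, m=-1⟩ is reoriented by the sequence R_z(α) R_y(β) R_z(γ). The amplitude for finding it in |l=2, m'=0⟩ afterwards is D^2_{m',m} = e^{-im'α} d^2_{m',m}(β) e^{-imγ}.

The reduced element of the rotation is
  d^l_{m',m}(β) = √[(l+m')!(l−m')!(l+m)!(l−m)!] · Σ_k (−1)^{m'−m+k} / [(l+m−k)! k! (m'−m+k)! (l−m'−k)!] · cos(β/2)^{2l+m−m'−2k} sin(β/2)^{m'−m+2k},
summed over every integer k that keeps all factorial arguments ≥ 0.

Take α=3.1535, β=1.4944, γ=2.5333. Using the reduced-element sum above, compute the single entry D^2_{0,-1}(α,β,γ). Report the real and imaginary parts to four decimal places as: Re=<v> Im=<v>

D^2_{0,-1}(3.1535,1.4944,2.5333) = e^{-i·0·3.1535}·d^2_{0,-1}(1.4944)·e^{-i·-1·2.5333}. Compute d first:
Half-angle: c=0.733595, s=0.679587. N=√(2·2·1·6)=4.898979
The bounds max(0,m−m')=0 and min(l+m,l−m')=1 give 2 terms
  k=0: (−1)^1·4.8990/(2)·0.7336^3·0.6796^1 = -0.657187
  k=1: (−1)^2·4.8990/(2)·0.7336^1·0.6796^3 = +0.563985
d^2_{0,-1}(1.4944) = -0.657187 +0.563985 = -0.093202
Phases: e^{-i·(0)·3.1535}=+1.000000+0.000000i, e^{-i·(-1)·2.5333}=-0.820625+0.571467i ⇒ D=+0.076484-0.053262i

Re=0.0765 Im=-0.0533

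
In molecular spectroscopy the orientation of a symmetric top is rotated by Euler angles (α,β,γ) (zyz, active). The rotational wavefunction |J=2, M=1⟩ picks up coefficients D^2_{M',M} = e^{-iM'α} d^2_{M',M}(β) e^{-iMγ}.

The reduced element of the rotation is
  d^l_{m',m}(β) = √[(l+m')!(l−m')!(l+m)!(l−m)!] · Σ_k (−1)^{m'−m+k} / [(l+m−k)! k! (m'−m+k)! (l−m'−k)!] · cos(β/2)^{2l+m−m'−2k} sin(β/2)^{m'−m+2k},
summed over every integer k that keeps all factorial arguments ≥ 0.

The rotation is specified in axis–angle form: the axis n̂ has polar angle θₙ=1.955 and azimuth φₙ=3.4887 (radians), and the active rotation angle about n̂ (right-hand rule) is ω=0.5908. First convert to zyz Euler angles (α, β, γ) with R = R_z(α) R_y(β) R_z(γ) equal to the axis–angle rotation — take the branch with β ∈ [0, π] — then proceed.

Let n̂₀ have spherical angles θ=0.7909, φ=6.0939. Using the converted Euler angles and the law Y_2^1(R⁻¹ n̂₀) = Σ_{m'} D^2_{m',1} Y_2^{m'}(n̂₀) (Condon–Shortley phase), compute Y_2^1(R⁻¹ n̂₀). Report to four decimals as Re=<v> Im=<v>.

Axis–angle → zyz. n̂ = (sinθₙcosφₙ, sinθₙsinφₙ, cosθₙ) = (-0.871806, -0.315379, -0.374821), ω = 0.5908.
R = I cosω + sinω [n̂]ₓ + (1−cosω) n̂n̂ᵀ gives
  R = [+0.959327, +0.255390, -0.120285; -0.162180, +0.847355, +0.505655; +0.231063, -0.465581, +0.854309]
β = atan2(√(R₁₃²+R₂₃²), R₃₃) = 0.546576; α = atan2(R₂₃, R₁₃) mod 2π = 1.804335; γ = atan2(R₃₂, −R₃₁) mod 2π = 4.251713
Need the full column D^2_{m',1} for m'=−2..2 at α=1.8043, β=0.5466, γ=4.2517.
cos(β/2)=0.962889, sin(β/2)=0.269899
d^2_{-2,1}: single k=3 term ⇒ +0.037863;  D = +0.030300-0.022704i
d^2_{-1,1}: k∈[2..3] ⇒ +0.202617 -0.005306 = +0.197310;  D = -0.151644-0.126236i
d^2_{0,1}: k∈[1..2] ⇒ +0.590208 -0.046372 = +0.543836;  D = -0.241764+0.487142i
d^2_{1,1}: k∈[0..1] ⇒ +0.859616 -0.202617 = +0.656999;  D = +0.640124+0.147949i
d^2_{2,1}: single k=0 term ⇒ -0.481903;  D = +0.003085+0.481893i
Y_2^{m'}(θ=0.7909,φ=6.0939) and Σ D·Y over m':
  (+0.0303-0.0227i)·(+0.1814+0.0722i)  (-0.1516-0.1262i)·(+0.3794+0.0727i)  (-0.2418+0.4871i)·(+0.1525+0.0000i)  (+0.6401+0.1479i)·(-0.3794+0.0727i)  (+0.0031+0.4819i)·(+0.1814-0.0722i)
Y_2^1(R⁻¹ n̂) = -0.296331+0.091050i

Re=-0.2963 Im=0.0911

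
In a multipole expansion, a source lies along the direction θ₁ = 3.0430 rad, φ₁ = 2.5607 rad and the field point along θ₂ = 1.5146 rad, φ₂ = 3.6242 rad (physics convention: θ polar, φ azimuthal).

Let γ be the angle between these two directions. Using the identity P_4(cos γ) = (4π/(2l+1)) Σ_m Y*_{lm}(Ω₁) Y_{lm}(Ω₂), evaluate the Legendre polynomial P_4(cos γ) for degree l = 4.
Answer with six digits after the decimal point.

0.374751

Term-by-term m-sum for l=4 (normalisation 4π/9 = 1.396263):
  term(m=-4) = (-0.000008, 0.000016)   from Y*(Ω₁)=(-0.000028, -0.000030), Y(Ω₂)=(-0.154760, -0.411613)
  term(m=-3) = (0.000083, -0.000004)   from Y*(Ω₁)=(-0.000203, -0.001170), Y(Ω₂)=(-0.008583, 0.069442)
  term(m=-2) = (0.003310, 0.005325)   from Y*(Ω₁)=(0.007647, -0.017641), Y(Ω₂)=(-0.185632, 0.268113)
  term(m=-1) = (0.006994, -0.012583)   from Y*(Ω₁)=(0.152333, -0.099998), Y(Ω₂)=(0.069980, -0.036665)
  term(m=+0) = (0.247637, 0.000000)   from Y*(Ω₁)=(0.805633, -0.000000), Y(Ω₂)=(0.307382, 0.000000)
  term(m=+1) = (0.006994, 0.012583)   from Y*(Ω₁)=(-0.152333, -0.099998), Y(Ω₂)=(-0.069980, -0.036665)
  term(m=+2) = (0.003310, -0.005325)   from Y*(Ω₁)=(0.007647, 0.017641), Y(Ω₂)=(-0.185632, -0.268113)
  term(m=+3) = (0.000083, 0.000004)   from Y*(Ω₁)=(0.000203, -0.001170), Y(Ω₂)=(0.008583, 0.069442)
  term(m=+4) = (-0.000008, -0.000016)   from Y*(Ω₁)=(-0.000028, 0.000030), Y(Ω₂)=(-0.154760, 0.411613)
Accumulated sum (0.268396, -0.000000); after 4π/(2l+1) scaling, (0.374751, -0.000000) ⇒ P_4 = 0.374751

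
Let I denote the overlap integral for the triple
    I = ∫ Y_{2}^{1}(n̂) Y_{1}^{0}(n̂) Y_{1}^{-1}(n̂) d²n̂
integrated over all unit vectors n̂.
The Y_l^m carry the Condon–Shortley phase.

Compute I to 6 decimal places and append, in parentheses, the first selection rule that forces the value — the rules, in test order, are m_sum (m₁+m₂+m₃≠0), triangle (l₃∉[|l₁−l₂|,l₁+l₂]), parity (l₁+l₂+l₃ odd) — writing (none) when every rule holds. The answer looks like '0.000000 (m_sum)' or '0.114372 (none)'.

m-sum 0 ✓  L=4 even ✓  1≤1≤3 ✓
Π(2lᵢ+1) = 5×3×3 = 45
triangle coeff Δ(2,1,1) = 1/30
Σ_t [1,1]: t=1:−1/1 = -1/1
(3j)²=2/15 [(2 1 1; 0 0 0)], sign=+1
Σ_t [1,1]: t=1:−1/2 = -1/2
(3j)²=1/10 [(2 1 1; 1 0 -1)], sign=-1
⇒ 4πI² = 3/5
I = (-1)√(3/5/(4π)) = -0.21850969
No selection rule forces the value: the integral is nonzero (none).

-0.218510 (none)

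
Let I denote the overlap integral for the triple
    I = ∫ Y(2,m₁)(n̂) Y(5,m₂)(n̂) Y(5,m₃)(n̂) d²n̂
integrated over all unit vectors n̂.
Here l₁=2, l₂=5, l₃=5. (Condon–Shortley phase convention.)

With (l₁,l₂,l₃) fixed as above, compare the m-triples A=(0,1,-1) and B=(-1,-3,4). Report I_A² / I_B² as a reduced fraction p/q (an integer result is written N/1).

Same 2,5,5: normalisation and zero-m 3j drop out of the ratio.
A: Δ: 2! 2! 8! / 13! → 1/38610; sum: t=0:+1/5760 t=1:−1/720 t=2:+1/2304 = -1/1280; 3j²(2 5 5; 0 1 -1) = Δ·Π!·Σ² = 27/1430  (sign -1)
B: Δ: 2! 2! 8! / 13! → 1/38610; sum: t=1:−1/10080 t=2:+1/80640 = -1/11520; 3j²(2 5 5; -1 -3 4) = Δ·Π!·Σ² = 49/1430  (sign +1)
I_A²/I_B² = (27/1430)/(49/1430) = 27/49

27/49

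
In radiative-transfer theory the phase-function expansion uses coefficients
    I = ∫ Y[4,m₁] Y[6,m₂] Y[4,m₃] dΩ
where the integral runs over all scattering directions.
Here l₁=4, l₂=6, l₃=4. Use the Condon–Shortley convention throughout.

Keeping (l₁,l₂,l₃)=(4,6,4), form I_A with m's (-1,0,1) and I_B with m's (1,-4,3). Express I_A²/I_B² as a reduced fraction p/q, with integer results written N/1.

Shared (l₁,l₂,l₃)=(4,6,4): N and (l;000)² cancel in I_A²/I_B².
A: Δ = 6!·2!·6!/15! = 1/1261260; Racah Σ t=3..5: t=3:−1/2592 t=4:+1/2304 t=5:−1/28800 = 7/518400; ⇒ 3j(4 6 4; -1 0 1)² = 1/25740, sgn -1
B: Δ = 6!·2!·6!/15! = 1/1261260; Racah Σ t=1..2: t=1:−1/28800 t=2:+1/34560 = -1/172800; ⇒ 3j(4 6 4; 1 -4 3)² = 1/1430, sgn +1
I_A²/I_B² = (1/25740)/(1/1430) = 1/18

1/18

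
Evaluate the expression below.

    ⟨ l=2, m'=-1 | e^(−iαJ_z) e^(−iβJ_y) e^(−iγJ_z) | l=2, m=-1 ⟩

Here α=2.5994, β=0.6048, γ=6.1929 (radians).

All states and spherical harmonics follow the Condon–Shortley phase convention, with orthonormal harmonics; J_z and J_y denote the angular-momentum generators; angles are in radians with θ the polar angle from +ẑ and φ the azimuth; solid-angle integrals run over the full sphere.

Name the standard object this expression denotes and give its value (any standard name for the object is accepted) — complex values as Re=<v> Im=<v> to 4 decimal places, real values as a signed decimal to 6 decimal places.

Wigner D-matrix element, Re=-0.4743 Im=0.3476

This is a Wigner D-matrix element — the rotation-matrix element ⟨l m'| R(α,β,γ) |l m⟩ in the angular-momentum basis.
First d^2_{-1,-1}(β=0.6048), then the phase factors e^{-i(-1)α} and e^{-i(-1)γ}:
c=cos(0.604800/2)=0.954624, s=sin(0.604800/2)=0.297812; N=√[1·6·1·6]=6.000000
k: max(0,(-1)−(-1))=0 … min(2+(-1),2−(-1))=1
  k=0: (−1)^0·6.0000/(6)·0.9546^4·0.2978^0 = +0.830482
  k=1: (−1)^1·6.0000/(2)·0.9546^2·0.2978^2 = -0.242477
d^2_{-1,-1}(0.6048) = +0.830482 -0.242477 = +0.588005
Attach z-rotation phases: D = e^{-i(-1)(2.5994)}·(+0.588005)·e^{-i(-1)(6.1929)} = -0.474264+0.347596i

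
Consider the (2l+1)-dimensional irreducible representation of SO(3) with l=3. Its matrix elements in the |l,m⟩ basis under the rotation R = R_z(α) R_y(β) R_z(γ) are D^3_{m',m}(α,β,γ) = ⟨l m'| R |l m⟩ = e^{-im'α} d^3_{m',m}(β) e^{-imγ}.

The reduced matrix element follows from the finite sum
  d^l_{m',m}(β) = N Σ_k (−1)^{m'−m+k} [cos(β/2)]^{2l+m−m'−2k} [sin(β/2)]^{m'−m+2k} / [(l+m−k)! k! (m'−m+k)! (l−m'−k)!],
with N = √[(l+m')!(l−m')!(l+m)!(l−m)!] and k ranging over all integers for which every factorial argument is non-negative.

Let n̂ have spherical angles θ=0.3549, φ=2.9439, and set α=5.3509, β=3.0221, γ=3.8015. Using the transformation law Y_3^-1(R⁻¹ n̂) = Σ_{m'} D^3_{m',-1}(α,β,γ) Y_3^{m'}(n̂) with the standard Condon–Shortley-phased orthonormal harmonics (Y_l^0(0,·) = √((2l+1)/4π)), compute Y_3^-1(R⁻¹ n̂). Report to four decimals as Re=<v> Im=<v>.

Need the full column D^3_{m',-1} for m'=−3..3 at α=5.3509, β=3.0221, γ=3.8015.
cos(β/2)=0.059711, sin(β/2)=0.998216
d^3_{-3,-1}: single k=2 term ⇒ +0.000049;  D = +0.000026+0.000041i
d^3_{-2,-1}: k∈[1..2] ⇒ +0.000002 -0.001339 = -0.001337;  D = +0.000479-0.001248i
d^3_{-1,-1}: k∈[0..2] ⇒ +0.000000 -0.000101 +0.021240 = +0.021139;  D = -0.020359+0.005687i
d^3_{0,-1}: k∈[0..2] ⇒ -0.000003 +0.002201 -0.205005 = -0.202807;  D = +0.160228+0.124330i
d^3_{1,-1}: k∈[0..2] ⇒ +0.000076 -0.028320 +0.989342 = +0.961098;  D = +0.020562-0.960878i
d^3_{2,-1}: k∈[0..1] ⇒ -0.001339 +0.187144 = +0.185804;  D = +0.151533-0.107522i
d^3_{3,-1}: single k=0 term ⇒ +0.013710;  D = +0.013035+0.004250i
Y_3^{m'}(θ=0.3549,φ=2.9439) and Σ D·Y over m':
  (+0.0000+0.0000i)·(-0.0145-0.0098i)  (+0.0005-0.0012i)·(+0.1068+0.0446i)  (-0.0204+0.0057i)·(-0.3740-0.0749i)  (+0.1602+0.1243i)·(+0.4886+0.0000i)  (+0.0206-0.9609i)·(+0.3740-0.0749i)  (+0.1515-0.1075i)·(+0.1068-0.0446i)  (+0.0130+0.0042i)·(+0.0145-0.0098i)
Y_3^-1(R⁻¹ n̂) = +0.033759-0.319163i

Re=0.0338 Im=-0.3192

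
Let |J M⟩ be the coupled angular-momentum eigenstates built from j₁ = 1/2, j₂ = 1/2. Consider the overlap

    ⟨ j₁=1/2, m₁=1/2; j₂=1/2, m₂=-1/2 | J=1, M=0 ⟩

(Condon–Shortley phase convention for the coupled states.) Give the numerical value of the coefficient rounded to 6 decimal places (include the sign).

+0.707107  (= +√(1/2))

√[3·0!1!1!/3! · 1!0!0!1!1!1!] = √(1/2)
  +(−1)^0/∏(0,0,0,0,1,1)! = 1  (running 1)
⟨..|..⟩ = √(1/2)·(1) = +0.707107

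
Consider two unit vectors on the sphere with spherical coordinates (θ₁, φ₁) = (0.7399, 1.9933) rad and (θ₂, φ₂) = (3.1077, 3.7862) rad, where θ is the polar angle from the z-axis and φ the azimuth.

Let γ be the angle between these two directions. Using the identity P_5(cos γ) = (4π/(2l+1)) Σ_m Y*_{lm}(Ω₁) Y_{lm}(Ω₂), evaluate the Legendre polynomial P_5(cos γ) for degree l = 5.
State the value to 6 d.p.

0.412795

Expand P_5 via completeness: Σ_{m} conj(Y_{5,m}) at Ω₁ times Y_{5,m} at Ω₂ —
  m=-5: (-0.055401, -0.033339) × (0.000000, -0.000000) = (-0.000000, -0.000000)  (running Σ = (-0.000000, -0.000000))
  m=-4: (-0.026639, 0.222388) × (0.000002, 0.000001) = (-0.000000, 0.000000)  (running Σ = (-0.000000, 0.000000))
  m=-3: (0.395520, -0.123774) × (0.000038, 0.000101) = (0.000028, 0.000035)  (running Σ = (0.000027, 0.000035))
  m=-2: (-0.240289, -0.270790) × (-0.001079, 0.003730) = (0.001269, -0.000604)  (running Σ = (0.001297, -0.000569))
  m=-1: (0.034408, -0.076535) × (-0.069124, 0.051962) = (0.001598, 0.007078)  (running Σ = (0.002895, 0.006510))
  m=0: (-0.383318, -0.000000) × (-0.927559, 0.000000) = (0.355550, 0.000000)  (running Σ = (0.358446, 0.006510))
  m=1: (-0.034408, -0.076535) × (0.069124, 0.051962) = (0.001598, -0.007078)  (running Σ = (0.360044, -0.000569))
  m=2: (-0.240289, 0.270790) × (-0.001079, -0.003730) = (0.001269, 0.000604)  (running Σ = (0.361313, 0.000035))
  m=3: (-0.395520, -0.123774) × (-0.000038, 0.000101) = (0.000028, -0.000035)  (running Σ = (0.361341, 0.000000))
  m=4: (-0.026639, -0.222388) × (0.000002, -0.000001) = (-0.000000, -0.000000)  (running Σ = (0.361341, -0.000000))
  m=5: (0.055401, -0.033339) × (-0.000000, -0.000000) = (-0.000000, 0.000000)  (running Σ = (0.361341, 0.000000))
Total Σ_m = (0.361341, 0.000000). Multiply by 1.142397: (0.412795, 0.000000). P_5(cos γ) = 0.412795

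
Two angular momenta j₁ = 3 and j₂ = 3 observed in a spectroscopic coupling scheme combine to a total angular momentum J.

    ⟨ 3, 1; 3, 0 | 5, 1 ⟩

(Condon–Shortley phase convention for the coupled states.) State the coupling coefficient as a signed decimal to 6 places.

+0.345033

√[11·1!5!5!/12! · 4!2!3!3!6!4!] = √(69120/7)
  +(−1)^0/∏(0,1,2,3,3,2)! = 1/144  (running 1/144)
  +(−1)^1/∏(1,0,1,2,4,3)! = -1/288  (running 1/288)
⟨..|..⟩ = √(69120/7)·(1/288) = +0.345033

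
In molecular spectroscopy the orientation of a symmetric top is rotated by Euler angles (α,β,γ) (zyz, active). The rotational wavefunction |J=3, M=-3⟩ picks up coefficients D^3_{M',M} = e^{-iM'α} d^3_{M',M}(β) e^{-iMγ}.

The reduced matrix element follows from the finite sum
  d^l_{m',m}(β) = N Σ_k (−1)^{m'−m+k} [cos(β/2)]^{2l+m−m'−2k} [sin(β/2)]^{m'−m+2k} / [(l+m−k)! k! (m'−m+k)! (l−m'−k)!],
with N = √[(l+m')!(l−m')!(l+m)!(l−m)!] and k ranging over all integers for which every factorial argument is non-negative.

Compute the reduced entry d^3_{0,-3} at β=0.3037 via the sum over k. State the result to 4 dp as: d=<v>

d^3_{0,-3}(β=0.3037) via the finite sum:
Half-angle: c=0.988493, s=0.151267. N=√(6·6·1·720)=160.996894
k: max(0,(-3)−(0))=0 … min(3+(-3),3−(0))=0
  k=0: (−1)^3·160.9969/(36)·0.9885^3·0.1513^3 = -0.014951
d^3_{0,-3}(0.3037) = -0.014951

d=-0.0150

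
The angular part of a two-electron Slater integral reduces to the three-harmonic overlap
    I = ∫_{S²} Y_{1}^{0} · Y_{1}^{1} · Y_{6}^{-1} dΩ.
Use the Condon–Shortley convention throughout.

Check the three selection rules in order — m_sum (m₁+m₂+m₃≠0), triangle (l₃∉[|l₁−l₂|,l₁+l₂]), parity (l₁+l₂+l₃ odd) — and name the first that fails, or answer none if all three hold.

triangle

m₁+m₂+m₃ = 0 + 1 − 1 = 0  ✓
triangle: need |l₁−l₂| ≤ l₃ ≤ l₁+l₂ = [0,2]; l₃=6 is outside  ✗
parity: l₁+l₂+l₃ = 8 is even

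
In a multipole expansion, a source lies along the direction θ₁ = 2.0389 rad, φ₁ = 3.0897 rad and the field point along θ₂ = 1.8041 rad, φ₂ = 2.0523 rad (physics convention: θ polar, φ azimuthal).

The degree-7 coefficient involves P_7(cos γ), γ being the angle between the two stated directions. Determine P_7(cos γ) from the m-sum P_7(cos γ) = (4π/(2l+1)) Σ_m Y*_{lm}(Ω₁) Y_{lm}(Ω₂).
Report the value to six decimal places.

Term-by-term m-sum for l=7 (normalisation 4π/15 = 0.837758):
  [-7]  conj(Y_{7,-7})(Ω₁) = (-0.210718, 0.080097) ; Y_{7,-7}(Ω₂) = (-0.093630, -0.401814) ; Δ = (0.051914, 0.077170)
  [-6]  conj(Y_{7,-6})(Ω₁) = (-0.405942, 0.130642) ; Y_{7,-6}(Ω₂) = (-0.355199, -0.091670) ; Δ = (0.156166, -0.009191)
  [-5]  conj(Y_{7,-5})(Ω₁) = (-0.330535, 0.087739) ; Y_{7,-5}(Ω₂) = (0.065382, -0.072463) ; Δ = (-0.015253, 0.029688)
  [-4]  conj(Y_{7,-4})(Ω₁) = (0.072649, -0.015300) ; Y_{7,-4}(Ω₂) = (-0.121870, -0.328531) ; Δ = (-0.013880, -0.022003)
  [-3]  conj(Y_{7,-3})(Ω₁) = (0.350316, -0.054981) ; Y_{7,-3}(Ω₂) = (-0.012045, -0.001529) ; Δ = (-0.004304, 0.000127)
  [-2]  conj(Y_{7,-2})(Ω₁) = (0.082035, -0.008545) ; Y_{7,-2}(Ω₂) = (0.186313, -0.267833) ; Δ = (0.012996, -0.023564)
  [-1]  conj(Y_{7,-1})(Ω₁) = (-0.318091, 0.016521) ; Y_{7,-1}(Ω₂) = (-0.024955, -0.047758) ; Δ = (0.008727, 0.014779)
  [+0]  conj(Y_{7,0})(Ω₁) = (-0.124032, -0.000000) ; Y_{7,0}(Ω₂) = (0.316961, 0.000000) ; Δ = (-0.039313, -0.000000)
  [+1]  conj(Y_{7,1})(Ω₁) = (0.318091, 0.016521) ; Y_{7,1}(Ω₂) = (0.024955, -0.047758) ; Δ = (0.008727, -0.014779)
  [+2]  conj(Y_{7,2})(Ω₁) = (0.082035, 0.008545) ; Y_{7,2}(Ω₂) = (0.186313, 0.267833) ; Δ = (0.012996, 0.023564)
  [+3]  conj(Y_{7,3})(Ω₁) = (-0.350316, -0.054981) ; Y_{7,3}(Ω₂) = (0.012045, -0.001529) ; Δ = (-0.004304, -0.000127)
  [+4]  conj(Y_{7,4})(Ω₁) = (0.072649, 0.015300) ; Y_{7,4}(Ω₂) = (-0.121870, 0.328531) ; Δ = (-0.013880, 0.022003)
  [+5]  conj(Y_{7,5})(Ω₁) = (0.330535, 0.087739) ; Y_{7,5}(Ω₂) = (-0.065382, -0.072463) ; Δ = (-0.015253, -0.029688)
  [+6]  conj(Y_{7,6})(Ω₁) = (-0.405942, -0.130642) ; Y_{7,6}(Ω₂) = (-0.355199, 0.091670) ; Δ = (0.156166, 0.009191)
  [+7]  conj(Y_{7,7})(Ω₁) = (0.210718, 0.080097) ; Y_{7,7}(Ω₂) = (0.093630, -0.401814) ; Δ = (0.051914, -0.077170)
Σ over m = (0.353418, 0.000000); ×(4π/15) → (0.296078, 0.000000). Real part: 0.296078

0.296078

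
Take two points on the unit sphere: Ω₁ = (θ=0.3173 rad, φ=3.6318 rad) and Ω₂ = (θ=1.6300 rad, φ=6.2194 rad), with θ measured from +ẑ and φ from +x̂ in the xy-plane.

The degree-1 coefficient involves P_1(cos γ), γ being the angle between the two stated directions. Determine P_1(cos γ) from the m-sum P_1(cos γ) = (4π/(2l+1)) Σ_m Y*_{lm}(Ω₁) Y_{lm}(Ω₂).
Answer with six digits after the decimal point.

Summing Y*_{l m}(θ₁,φ₁)·Y_{l m}(θ₂,φ₂) over m ∈ [−1, 1]; prefactor 4π/(2·1+1) = 4.188790:
  [-1]  conj(Y_{1,-1})(Ω₁) = -0.09510 - 0.05075j ; Y_{1,-1}(Ω₂) = 0.34419 + 0.02198j ; Δ = -0.03162 - 0.01956j
  [+0]  conj(Y_{1,0})(Ω₁) = 0.46421 + 0.00000j ; Y_{1,0}(Ω₂) = -0.02891 + 0.00000j ; Δ = -0.01342 + 0.00000j
  [+1]  conj(Y_{1,1})(Ω₁) = 0.09510 - 0.05075j ; Y_{1,1}(Ω₂) = -0.34419 + 0.02198j ; Δ = -0.03162 + 0.01956j
Accumulated sum -0.07665 + 0.00000j; after 4π/(2l+1) scaling, -0.32109 + 0.00000j ⇒ P_1 = -0.321087

-0.321087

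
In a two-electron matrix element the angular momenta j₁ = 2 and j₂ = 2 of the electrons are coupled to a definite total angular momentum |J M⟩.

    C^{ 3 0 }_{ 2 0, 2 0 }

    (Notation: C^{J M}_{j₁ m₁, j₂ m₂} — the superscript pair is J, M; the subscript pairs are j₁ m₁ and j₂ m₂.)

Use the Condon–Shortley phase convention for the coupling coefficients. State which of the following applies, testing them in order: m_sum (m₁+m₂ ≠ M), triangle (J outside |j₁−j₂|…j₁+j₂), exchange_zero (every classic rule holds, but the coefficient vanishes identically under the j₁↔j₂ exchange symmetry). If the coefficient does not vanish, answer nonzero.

m-sum: m₁+m₂ = 0+0 = 0, M = 0  ✓
triangle: |j₁−j₂| = 0 ≤ J = 3 ≤ j₁+j₂ = 4  ✓
exchange: j₁=j₂ and m₁=m₂, and (−1)^(j₁+j₂−J) = (−1)^1 = −1 forces ⟨j₁m₁;j₂m₂|JM⟩ = −⟨j₂m₂;j₁m₁|JM⟩ = −⟨j₁m₁;j₂m₂|JM⟩ ⇒ the coefficient vanishes identically
Racah sum check: Σ_k collapses to 0 ⇒ CG = 0

exchange_zero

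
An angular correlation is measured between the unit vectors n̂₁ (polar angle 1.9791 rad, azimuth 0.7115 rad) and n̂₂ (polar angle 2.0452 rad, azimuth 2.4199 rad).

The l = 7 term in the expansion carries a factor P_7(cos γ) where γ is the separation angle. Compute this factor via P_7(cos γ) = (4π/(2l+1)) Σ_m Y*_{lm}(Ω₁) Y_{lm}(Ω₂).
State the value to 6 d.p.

-0.145275

Summing Y*_{l m}(θ₁,φ₁)·Y_{l m}(θ₂,φ₂) over m ∈ [−7, 7]; prefactor 4π/(2·7+1) = 0.837758:
  [-7]  conj(Y_{7,-7})(Ω₁) = (0.072665, -0.264500) ; Y_{7,-7}(Ω₂) = (-0.073395, 0.207841) ; Δ = (0.049641, 0.034516)
  [-6]  conj(Y_{7,-6})(Ω₁) = (0.190482, 0.401076) ; Y_{7,-6}(Ω₂) = (0.157968, 0.392952) ; Δ = (-0.127513, 0.138207)
  [-5]  conj(Y_{7,-5})(Ω₁) = (-0.229394, -0.101317) ; Y_{7,-5}(Ω₂) = (0.312614, 0.157569) ; Δ = (-0.055747, -0.067818)
  [-4]  conj(Y_{7,-4})(Ω₁) = (-0.187999, 0.057248) ; Y_{7,-4}(Ω₂) = (-0.058351, 0.015200) ; Δ = (0.010100, -0.006198)
  [-3]  conj(Y_{7,-3})(Ω₁) = (0.175988, -0.278409) ; Y_{7,-3}(Ω₂) = (-0.198211, 0.293310) ; Δ = (0.046777, 0.106803)
  [-2]  conj(Y_{7,-2})(Ω₁) = (-0.009343, -0.062756) ; Y_{7,-2}(Ω₂) = (0.012413, 0.096895) ; Δ = (0.005965, -0.001684)
  [-1]  conj(Y_{7,-1})(Ω₁) = (0.251357, 0.216705) ; Y_{7,-1}(Ω₂) = (-0.235216, -0.207006) ; Δ = (-0.014264, -0.103005)
  [+0]  conj(Y_{7,0})(Ω₁) = (0.023932, -0.000000) ; Y_{7,0}(Ω₂) = (-0.138929, 0.000000) ; Δ = (-0.003325, 0.000000)
  [+1]  conj(Y_{7,1})(Ω₁) = (-0.251357, 0.216705) ; Y_{7,1}(Ω₂) = (0.235216, -0.207006) ; Δ = (-0.014264, 0.103005)
  [+2]  conj(Y_{7,2})(Ω₁) = (-0.009343, 0.062756) ; Y_{7,2}(Ω₂) = (0.012413, -0.096895) ; Δ = (0.005965, 0.001684)
  [+3]  conj(Y_{7,3})(Ω₁) = (-0.175988, -0.278409) ; Y_{7,3}(Ω₂) = (0.198211, 0.293310) ; Δ = (0.046777, -0.106803)
  [+4]  conj(Y_{7,4})(Ω₁) = (-0.187999, -0.057248) ; Y_{7,4}(Ω₂) = (-0.058351, -0.015200) ; Δ = (0.010100, 0.006198)
  [+5]  conj(Y_{7,5})(Ω₁) = (0.229394, -0.101317) ; Y_{7,5}(Ω₂) = (-0.312614, 0.157569) ; Δ = (-0.055747, 0.067818)
  [+6]  conj(Y_{7,6})(Ω₁) = (0.190482, -0.401076) ; Y_{7,6}(Ω₂) = (0.157968, -0.392952) ; Δ = (-0.127513, -0.138207)
  [+7]  conj(Y_{7,7})(Ω₁) = (-0.072665, -0.264500) ; Y_{7,7}(Ω₂) = (0.073395, 0.207841) ; Δ = (0.049641, -0.034516)
Total Σ_m = (-0.173409, -0.000000). Multiply by 0.837758: (-0.145275, -0.000000). P_7(cos γ) = -0.145275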